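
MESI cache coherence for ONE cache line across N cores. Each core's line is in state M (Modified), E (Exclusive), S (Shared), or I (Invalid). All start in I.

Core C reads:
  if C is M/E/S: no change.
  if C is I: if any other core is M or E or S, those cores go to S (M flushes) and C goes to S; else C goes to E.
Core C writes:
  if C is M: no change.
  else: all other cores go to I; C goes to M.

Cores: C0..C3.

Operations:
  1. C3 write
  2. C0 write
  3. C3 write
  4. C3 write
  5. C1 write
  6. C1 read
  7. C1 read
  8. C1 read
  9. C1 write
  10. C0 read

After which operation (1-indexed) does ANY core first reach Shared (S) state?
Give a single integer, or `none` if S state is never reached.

Answer: 10

Derivation:
Op 1: C3 write [C3 write: invalidate none -> C3=M] -> [I,I,I,M]
Op 2: C0 write [C0 write: invalidate ['C3=M'] -> C0=M] -> [M,I,I,I]
Op 3: C3 write [C3 write: invalidate ['C0=M'] -> C3=M] -> [I,I,I,M]
Op 4: C3 write [C3 write: already M (modified), no change] -> [I,I,I,M]
Op 5: C1 write [C1 write: invalidate ['C3=M'] -> C1=M] -> [I,M,I,I]
Op 6: C1 read [C1 read: already in M, no change] -> [I,M,I,I]
Op 7: C1 read [C1 read: already in M, no change] -> [I,M,I,I]
Op 8: C1 read [C1 read: already in M, no change] -> [I,M,I,I]
Op 9: C1 write [C1 write: already M (modified), no change] -> [I,M,I,I]
Op 10: C0 read [C0 read from I: others=['C1=M'] -> C0=S, others downsized to S] -> [S,S,I,I]
  -> First S state at op 10; remaining ops need not be traced.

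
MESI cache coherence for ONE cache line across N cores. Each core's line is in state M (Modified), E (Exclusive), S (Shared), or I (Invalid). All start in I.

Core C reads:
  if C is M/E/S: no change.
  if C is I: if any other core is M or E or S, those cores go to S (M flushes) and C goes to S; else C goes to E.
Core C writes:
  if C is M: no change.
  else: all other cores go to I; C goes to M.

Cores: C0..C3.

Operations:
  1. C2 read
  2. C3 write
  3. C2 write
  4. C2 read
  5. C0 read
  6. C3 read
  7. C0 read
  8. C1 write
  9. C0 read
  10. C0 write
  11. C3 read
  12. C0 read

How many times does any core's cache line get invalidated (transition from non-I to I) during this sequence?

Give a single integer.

Op 1: C2 read [C2 read from I: no other sharers -> C2=E (exclusive)] -> [I,I,E,I] (invalidations this op: 0; running total: 0)
Op 2: C3 write [C3 write: invalidate ['C2=E'] -> C3=M] -> [I,I,I,M] (invalidations this op: 1; running total: 1)
Op 3: C2 write [C2 write: invalidate ['C3=M'] -> C2=M] -> [I,I,M,I] (invalidations this op: 1; running total: 2)
Op 4: C2 read [C2 read: already in M, no change] -> [I,I,M,I] (invalidations this op: 0; running total: 2)
Op 5: C0 read [C0 read from I: others=['C2=M'] -> C0=S, others downsized to S] -> [S,I,S,I] (invalidations this op: 0; running total: 2)
Op 6: C3 read [C3 read from I: others=['C0=S', 'C2=S'] -> C3=S, others downsized to S] -> [S,I,S,S] (invalidations this op: 0; running total: 2)
Op 7: C0 read [C0 read: already in S, no change] -> [S,I,S,S] (invalidations this op: 0; running total: 2)
Op 8: C1 write [C1 write: invalidate ['C0=S', 'C2=S', 'C3=S'] -> C1=M] -> [I,M,I,I] (invalidations this op: 3; running total: 5)
Op 9: C0 read [C0 read from I: others=['C1=M'] -> C0=S, others downsized to S] -> [S,S,I,I] (invalidations this op: 0; running total: 5)
Op 10: C0 write [C0 write: invalidate ['C1=S'] -> C0=M] -> [M,I,I,I] (invalidations this op: 1; running total: 6)
Op 11: C3 read [C3 read from I: others=['C0=M'] -> C3=S, others downsized to S] -> [S,I,I,S] (invalidations this op: 0; running total: 6)
Op 12: C0 read [C0 read: already in S, no change] -> [S,I,I,S] (invalidations this op: 0; running total: 6)

Answer: 6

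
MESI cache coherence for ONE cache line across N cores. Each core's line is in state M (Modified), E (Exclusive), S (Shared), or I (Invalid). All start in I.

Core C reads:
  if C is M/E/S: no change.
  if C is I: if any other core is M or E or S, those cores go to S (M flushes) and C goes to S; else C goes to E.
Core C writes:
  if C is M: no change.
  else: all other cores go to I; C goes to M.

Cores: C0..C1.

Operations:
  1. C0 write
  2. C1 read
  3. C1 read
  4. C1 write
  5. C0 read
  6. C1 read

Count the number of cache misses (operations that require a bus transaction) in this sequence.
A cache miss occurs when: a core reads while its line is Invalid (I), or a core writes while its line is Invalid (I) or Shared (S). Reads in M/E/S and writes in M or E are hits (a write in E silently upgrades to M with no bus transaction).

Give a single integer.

Op 1: C0 write [C0 write: invalidate none -> C0=M] -> [M,I] [MISS #1: write from I]
Op 2: C1 read [C1 read from I: others=['C0=M'] -> C1=S, others downsized to S] -> [S,S] [MISS #2: read from I]
Op 3: C1 read [C1 read: already in S, no change] -> [S,S] [hit: read from S]
Op 4: C1 write [C1 write: invalidate ['C0=S'] -> C1=M] -> [I,M] [MISS #3: write from S]
Op 5: C0 read [C0 read from I: others=['C1=M'] -> C0=S, others downsized to S] -> [S,S] [MISS #4: read from I]
Op 6: C1 read [C1 read: already in S, no change] -> [S,S] [hit: read from S]

Answer: 4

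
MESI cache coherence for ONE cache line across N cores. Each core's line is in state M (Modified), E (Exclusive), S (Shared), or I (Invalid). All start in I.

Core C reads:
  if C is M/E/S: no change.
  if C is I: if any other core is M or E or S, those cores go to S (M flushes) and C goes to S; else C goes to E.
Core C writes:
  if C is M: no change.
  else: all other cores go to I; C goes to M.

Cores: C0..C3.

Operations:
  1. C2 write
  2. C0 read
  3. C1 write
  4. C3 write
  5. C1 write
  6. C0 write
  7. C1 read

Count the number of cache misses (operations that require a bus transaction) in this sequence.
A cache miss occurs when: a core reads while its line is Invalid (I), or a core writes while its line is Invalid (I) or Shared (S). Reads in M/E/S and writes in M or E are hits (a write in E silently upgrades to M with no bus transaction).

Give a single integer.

Answer: 7

Derivation:
Op 1: C2 write [C2 write: invalidate none -> C2=M] -> [I,I,M,I] [MISS #1: write from I]
Op 2: C0 read [C0 read from I: others=['C2=M'] -> C0=S, others downsized to S] -> [S,I,S,I] [MISS #2: read from I]
Op 3: C1 write [C1 write: invalidate ['C0=S', 'C2=S'] -> C1=M] -> [I,M,I,I] [MISS #3: write from I]
Op 4: C3 write [C3 write: invalidate ['C1=M'] -> C3=M] -> [I,I,I,M] [MISS #4: write from I]
Op 5: C1 write [C1 write: invalidate ['C3=M'] -> C1=M] -> [I,M,I,I] [MISS #5: write from I]
Op 6: C0 write [C0 write: invalidate ['C1=M'] -> C0=M] -> [M,I,I,I] [MISS #6: write from I]
Op 7: C1 read [C1 read from I: others=['C0=M'] -> C1=S, others downsized to S] -> [S,S,I,I] [MISS #7: read from I]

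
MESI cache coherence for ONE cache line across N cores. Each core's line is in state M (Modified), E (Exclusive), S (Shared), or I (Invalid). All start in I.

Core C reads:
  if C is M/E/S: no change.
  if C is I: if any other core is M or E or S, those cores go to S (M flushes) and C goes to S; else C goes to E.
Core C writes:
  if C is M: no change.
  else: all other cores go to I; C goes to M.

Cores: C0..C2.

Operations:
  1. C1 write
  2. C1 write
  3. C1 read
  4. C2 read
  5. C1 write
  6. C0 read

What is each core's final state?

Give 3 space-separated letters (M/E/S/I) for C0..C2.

Op 1: C1 write [C1 write: invalidate none -> C1=M] -> [I,M,I]
Op 2: C1 write [C1 write: already M (modified), no change] -> [I,M,I]
Op 3: C1 read [C1 read: already in M, no change] -> [I,M,I]
Op 4: C2 read [C2 read from I: others=['C1=M'] -> C2=S, others downsized to S] -> [I,S,S]
Op 5: C1 write [C1 write: invalidate ['C2=S'] -> C1=M] -> [I,M,I]
Op 6: C0 read [C0 read from I: others=['C1=M'] -> C0=S, others downsized to S] -> [S,S,I]

Answer: S S I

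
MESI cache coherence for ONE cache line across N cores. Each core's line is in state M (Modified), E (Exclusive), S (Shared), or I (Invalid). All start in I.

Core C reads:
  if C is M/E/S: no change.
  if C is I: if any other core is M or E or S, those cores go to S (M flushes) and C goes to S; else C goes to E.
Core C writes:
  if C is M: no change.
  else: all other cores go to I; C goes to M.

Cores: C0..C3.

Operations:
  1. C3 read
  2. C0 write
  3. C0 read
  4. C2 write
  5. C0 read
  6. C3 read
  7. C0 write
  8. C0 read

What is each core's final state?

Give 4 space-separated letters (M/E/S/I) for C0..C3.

Op 1: C3 read [C3 read from I: no other sharers -> C3=E (exclusive)] -> [I,I,I,E]
Op 2: C0 write [C0 write: invalidate ['C3=E'] -> C0=M] -> [M,I,I,I]
Op 3: C0 read [C0 read: already in M, no change] -> [M,I,I,I]
Op 4: C2 write [C2 write: invalidate ['C0=M'] -> C2=M] -> [I,I,M,I]
Op 5: C0 read [C0 read from I: others=['C2=M'] -> C0=S, others downsized to S] -> [S,I,S,I]
Op 6: C3 read [C3 read from I: others=['C0=S', 'C2=S'] -> C3=S, others downsized to S] -> [S,I,S,S]
Op 7: C0 write [C0 write: invalidate ['C2=S', 'C3=S'] -> C0=M] -> [M,I,I,I]
Op 8: C0 read [C0 read: already in M, no change] -> [M,I,I,I]

Answer: M I I I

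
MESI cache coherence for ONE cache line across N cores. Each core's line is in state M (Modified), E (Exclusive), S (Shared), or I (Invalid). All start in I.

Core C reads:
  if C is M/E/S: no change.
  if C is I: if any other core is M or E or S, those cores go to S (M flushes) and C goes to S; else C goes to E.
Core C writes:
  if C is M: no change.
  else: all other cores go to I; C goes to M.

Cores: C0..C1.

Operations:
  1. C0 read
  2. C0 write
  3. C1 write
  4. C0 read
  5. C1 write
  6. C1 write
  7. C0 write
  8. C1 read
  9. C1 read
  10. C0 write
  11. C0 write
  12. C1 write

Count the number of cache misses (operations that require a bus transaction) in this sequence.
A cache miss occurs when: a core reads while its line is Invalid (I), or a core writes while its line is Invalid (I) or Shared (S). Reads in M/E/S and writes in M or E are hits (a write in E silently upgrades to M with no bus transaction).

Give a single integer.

Op 1: C0 read [C0 read from I: no other sharers -> C0=E (exclusive)] -> [E,I] [MISS #1: read from I]
Op 2: C0 write [C0 write: invalidate none -> C0=M] -> [M,I] [hit: write from E is a silent E->M upgrade, no bus transaction]
Op 3: C1 write [C1 write: invalidate ['C0=M'] -> C1=M] -> [I,M] [MISS #2: write from I]
Op 4: C0 read [C0 read from I: others=['C1=M'] -> C0=S, others downsized to S] -> [S,S] [MISS #3: read from I]
Op 5: C1 write [C1 write: invalidate ['C0=S'] -> C1=M] -> [I,M] [MISS #4: write from S]
Op 6: C1 write [C1 write: already M (modified), no change] -> [I,M] [hit: write from M]
Op 7: C0 write [C0 write: invalidate ['C1=M'] -> C0=M] -> [M,I] [MISS #5: write from I]
Op 8: C1 read [C1 read from I: others=['C0=M'] -> C1=S, others downsized to S] -> [S,S] [MISS #6: read from I]
Op 9: C1 read [C1 read: already in S, no change] -> [S,S] [hit: read from S]
Op 10: C0 write [C0 write: invalidate ['C1=S'] -> C0=M] -> [M,I] [MISS #7: write from S]
Op 11: C0 write [C0 write: already M (modified), no change] -> [M,I] [hit: write from M]
Op 12: C1 write [C1 write: invalidate ['C0=M'] -> C1=M] -> [I,M] [MISS #8: write from I]

Answer: 8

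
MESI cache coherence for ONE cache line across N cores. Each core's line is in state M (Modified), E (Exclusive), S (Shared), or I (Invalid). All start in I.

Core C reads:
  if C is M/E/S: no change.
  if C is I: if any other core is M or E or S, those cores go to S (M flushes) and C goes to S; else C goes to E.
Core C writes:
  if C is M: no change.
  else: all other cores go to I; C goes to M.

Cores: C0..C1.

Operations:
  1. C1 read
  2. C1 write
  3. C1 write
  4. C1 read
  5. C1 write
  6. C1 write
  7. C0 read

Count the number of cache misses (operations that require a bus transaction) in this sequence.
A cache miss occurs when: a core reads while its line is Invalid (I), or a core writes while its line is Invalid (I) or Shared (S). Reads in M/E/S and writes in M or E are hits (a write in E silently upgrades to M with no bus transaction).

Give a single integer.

Op 1: C1 read [C1 read from I: no other sharers -> C1=E (exclusive)] -> [I,E] [MISS #1: read from I]
Op 2: C1 write [C1 write: invalidate none -> C1=M] -> [I,M] [hit: write from E is a silent E->M upgrade, no bus transaction]
Op 3: C1 write [C1 write: already M (modified), no change] -> [I,M] [hit: write from M]
Op 4: C1 read [C1 read: already in M, no change] -> [I,M] [hit: read from M]
Op 5: C1 write [C1 write: already M (modified), no change] -> [I,M] [hit: write from M]
Op 6: C1 write [C1 write: already M (modified), no change] -> [I,M] [hit: write from M]
Op 7: C0 read [C0 read from I: others=['C1=M'] -> C0=S, others downsized to S] -> [S,S] [MISS #2: read from I]

Answer: 2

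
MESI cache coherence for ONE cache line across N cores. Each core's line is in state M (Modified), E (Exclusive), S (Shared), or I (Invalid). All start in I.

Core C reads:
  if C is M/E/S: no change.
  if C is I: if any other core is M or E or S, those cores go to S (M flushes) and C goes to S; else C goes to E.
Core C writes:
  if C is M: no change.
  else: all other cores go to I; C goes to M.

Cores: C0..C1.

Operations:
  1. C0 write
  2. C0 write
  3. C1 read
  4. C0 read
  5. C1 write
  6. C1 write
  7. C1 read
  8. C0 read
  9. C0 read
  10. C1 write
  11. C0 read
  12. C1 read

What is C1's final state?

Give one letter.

Answer: S

Derivation:
Op 1: C0 write [C0 write: invalidate none -> C0=M] -> [M,I]
Op 2: C0 write [C0 write: already M (modified), no change] -> [M,I]
Op 3: C1 read [C1 read from I: others=['C0=M'] -> C1=S, others downsized to S] -> [S,S]
Op 4: C0 read [C0 read: already in S, no change] -> [S,S]
Op 5: C1 write [C1 write: invalidate ['C0=S'] -> C1=M] -> [I,M]
Op 6: C1 write [C1 write: already M (modified), no change] -> [I,M]
Op 7: C1 read [C1 read: already in M, no change] -> [I,M]
Op 8: C0 read [C0 read from I: others=['C1=M'] -> C0=S, others downsized to S] -> [S,S]
Op 9: C0 read [C0 read: already in S, no change] -> [S,S]
Op 10: C1 write [C1 write: invalidate ['C0=S'] -> C1=M] -> [I,M]
Op 11: C0 read [C0 read from I: others=['C1=M'] -> C0=S, others downsized to S] -> [S,S]
Op 12: C1 read [C1 read: already in S, no change] -> [S,S]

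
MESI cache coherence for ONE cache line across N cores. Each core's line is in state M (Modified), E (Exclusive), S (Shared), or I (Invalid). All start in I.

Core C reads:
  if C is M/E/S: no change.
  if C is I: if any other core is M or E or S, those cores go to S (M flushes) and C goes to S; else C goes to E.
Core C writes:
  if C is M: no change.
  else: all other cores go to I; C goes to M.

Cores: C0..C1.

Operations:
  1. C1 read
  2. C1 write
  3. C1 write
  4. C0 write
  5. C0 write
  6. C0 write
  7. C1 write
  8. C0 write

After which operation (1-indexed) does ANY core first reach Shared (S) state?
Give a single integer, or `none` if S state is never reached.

Op 1: C1 read [C1 read from I: no other sharers -> C1=E (exclusive)] -> [I,E]
Op 2: C1 write [C1 write: invalidate none -> C1=M] -> [I,M]
Op 3: C1 write [C1 write: already M (modified), no change] -> [I,M]
Op 4: C0 write [C0 write: invalidate ['C1=M'] -> C0=M] -> [M,I]
Op 5: C0 write [C0 write: already M (modified), no change] -> [M,I]
Op 6: C0 write [C0 write: already M (modified), no change] -> [M,I]
Op 7: C1 write [C1 write: invalidate ['C0=M'] -> C1=M] -> [I,M]
Op 8: C0 write [C0 write: invalidate ['C1=M'] -> C0=M] -> [M,I]
S state never reached in this sequence.

Answer: none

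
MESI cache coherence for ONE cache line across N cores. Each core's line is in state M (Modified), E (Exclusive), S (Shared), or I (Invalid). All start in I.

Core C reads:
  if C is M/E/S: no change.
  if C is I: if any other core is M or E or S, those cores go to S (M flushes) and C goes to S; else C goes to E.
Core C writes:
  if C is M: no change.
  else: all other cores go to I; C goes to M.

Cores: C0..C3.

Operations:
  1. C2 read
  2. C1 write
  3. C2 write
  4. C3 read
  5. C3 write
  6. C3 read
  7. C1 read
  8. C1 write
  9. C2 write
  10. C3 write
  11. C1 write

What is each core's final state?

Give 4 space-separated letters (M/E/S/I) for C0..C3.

Op 1: C2 read [C2 read from I: no other sharers -> C2=E (exclusive)] -> [I,I,E,I]
Op 2: C1 write [C1 write: invalidate ['C2=E'] -> C1=M] -> [I,M,I,I]
Op 3: C2 write [C2 write: invalidate ['C1=M'] -> C2=M] -> [I,I,M,I]
Op 4: C3 read [C3 read from I: others=['C2=M'] -> C3=S, others downsized to S] -> [I,I,S,S]
Op 5: C3 write [C3 write: invalidate ['C2=S'] -> C3=M] -> [I,I,I,M]
Op 6: C3 read [C3 read: already in M, no change] -> [I,I,I,M]
Op 7: C1 read [C1 read from I: others=['C3=M'] -> C1=S, others downsized to S] -> [I,S,I,S]
Op 8: C1 write [C1 write: invalidate ['C3=S'] -> C1=M] -> [I,M,I,I]
Op 9: C2 write [C2 write: invalidate ['C1=M'] -> C2=M] -> [I,I,M,I]
Op 10: C3 write [C3 write: invalidate ['C2=M'] -> C3=M] -> [I,I,I,M]
Op 11: C1 write [C1 write: invalidate ['C3=M'] -> C1=M] -> [I,M,I,I]

Answer: I M I I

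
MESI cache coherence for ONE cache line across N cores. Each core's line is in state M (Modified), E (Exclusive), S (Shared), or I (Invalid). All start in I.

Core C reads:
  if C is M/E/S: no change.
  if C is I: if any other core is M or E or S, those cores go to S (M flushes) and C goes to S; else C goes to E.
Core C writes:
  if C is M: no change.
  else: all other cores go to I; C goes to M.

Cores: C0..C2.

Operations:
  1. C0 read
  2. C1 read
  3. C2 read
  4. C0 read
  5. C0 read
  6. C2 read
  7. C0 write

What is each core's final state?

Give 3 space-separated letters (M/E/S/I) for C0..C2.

Answer: M I I

Derivation:
Op 1: C0 read [C0 read from I: no other sharers -> C0=E (exclusive)] -> [E,I,I]
Op 2: C1 read [C1 read from I: others=['C0=E'] -> C1=S, others downsized to S] -> [S,S,I]
Op 3: C2 read [C2 read from I: others=['C0=S', 'C1=S'] -> C2=S, others downsized to S] -> [S,S,S]
Op 4: C0 read [C0 read: already in S, no change] -> [S,S,S]
Op 5: C0 read [C0 read: already in S, no change] -> [S,S,S]
Op 6: C2 read [C2 read: already in S, no change] -> [S,S,S]
Op 7: C0 write [C0 write: invalidate ['C1=S', 'C2=S'] -> C0=M] -> [M,I,I]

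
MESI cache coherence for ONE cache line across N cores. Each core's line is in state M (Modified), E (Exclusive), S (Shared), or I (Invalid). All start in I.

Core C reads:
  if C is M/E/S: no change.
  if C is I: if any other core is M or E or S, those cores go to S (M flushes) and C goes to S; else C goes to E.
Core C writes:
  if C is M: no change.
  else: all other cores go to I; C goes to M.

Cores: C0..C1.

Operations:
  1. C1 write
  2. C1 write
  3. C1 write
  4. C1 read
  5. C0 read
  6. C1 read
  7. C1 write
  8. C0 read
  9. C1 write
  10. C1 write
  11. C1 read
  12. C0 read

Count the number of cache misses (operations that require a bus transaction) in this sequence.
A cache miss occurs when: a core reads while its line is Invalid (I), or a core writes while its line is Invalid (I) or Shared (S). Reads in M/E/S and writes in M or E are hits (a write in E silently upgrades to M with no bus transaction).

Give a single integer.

Op 1: C1 write [C1 write: invalidate none -> C1=M] -> [I,M] [MISS #1: write from I]
Op 2: C1 write [C1 write: already M (modified), no change] -> [I,M] [hit: write from M]
Op 3: C1 write [C1 write: already M (modified), no change] -> [I,M] [hit: write from M]
Op 4: C1 read [C1 read: already in M, no change] -> [I,M] [hit: read from M]
Op 5: C0 read [C0 read from I: others=['C1=M'] -> C0=S, others downsized to S] -> [S,S] [MISS #2: read from I]
Op 6: C1 read [C1 read: already in S, no change] -> [S,S] [hit: read from S]
Op 7: C1 write [C1 write: invalidate ['C0=S'] -> C1=M] -> [I,M] [MISS #3: write from S]
Op 8: C0 read [C0 read from I: others=['C1=M'] -> C0=S, others downsized to S] -> [S,S] [MISS #4: read from I]
Op 9: C1 write [C1 write: invalidate ['C0=S'] -> C1=M] -> [I,M] [MISS #5: write from S]
Op 10: C1 write [C1 write: already M (modified), no change] -> [I,M] [hit: write from M]
Op 11: C1 read [C1 read: already in M, no change] -> [I,M] [hit: read from M]
Op 12: C0 read [C0 read from I: others=['C1=M'] -> C0=S, others downsized to S] -> [S,S] [MISS #6: read from I]

Answer: 6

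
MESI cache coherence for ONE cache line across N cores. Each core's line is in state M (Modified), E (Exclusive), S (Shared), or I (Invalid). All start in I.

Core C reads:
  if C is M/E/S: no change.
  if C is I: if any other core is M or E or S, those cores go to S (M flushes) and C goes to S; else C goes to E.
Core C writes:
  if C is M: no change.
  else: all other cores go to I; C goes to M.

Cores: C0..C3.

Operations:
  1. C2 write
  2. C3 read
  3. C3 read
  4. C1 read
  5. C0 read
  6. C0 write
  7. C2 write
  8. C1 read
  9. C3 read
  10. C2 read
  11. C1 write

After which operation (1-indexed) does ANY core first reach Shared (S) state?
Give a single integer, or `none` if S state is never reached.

Op 1: C2 write [C2 write: invalidate none -> C2=M] -> [I,I,M,I]
Op 2: C3 read [C3 read from I: others=['C2=M'] -> C3=S, others downsized to S] -> [I,I,S,S]
  -> First S state at op 2; remaining ops need not be traced.

Answer: 2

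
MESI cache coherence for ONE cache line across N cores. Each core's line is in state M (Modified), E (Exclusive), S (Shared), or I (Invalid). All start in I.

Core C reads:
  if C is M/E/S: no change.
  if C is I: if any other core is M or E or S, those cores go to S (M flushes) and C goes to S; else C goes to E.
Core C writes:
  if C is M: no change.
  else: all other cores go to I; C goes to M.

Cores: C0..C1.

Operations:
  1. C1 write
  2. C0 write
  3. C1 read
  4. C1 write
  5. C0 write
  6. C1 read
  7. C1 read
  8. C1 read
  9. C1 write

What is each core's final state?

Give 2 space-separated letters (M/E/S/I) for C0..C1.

Answer: I M

Derivation:
Op 1: C1 write [C1 write: invalidate none -> C1=M] -> [I,M]
Op 2: C0 write [C0 write: invalidate ['C1=M'] -> C0=M] -> [M,I]
Op 3: C1 read [C1 read from I: others=['C0=M'] -> C1=S, others downsized to S] -> [S,S]
Op 4: C1 write [C1 write: invalidate ['C0=S'] -> C1=M] -> [I,M]
Op 5: C0 write [C0 write: invalidate ['C1=M'] -> C0=M] -> [M,I]
Op 6: C1 read [C1 read from I: others=['C0=M'] -> C1=S, others downsized to S] -> [S,S]
Op 7: C1 read [C1 read: already in S, no change] -> [S,S]
Op 8: C1 read [C1 read: already in S, no change] -> [S,S]
Op 9: C1 write [C1 write: invalidate ['C0=S'] -> C1=M] -> [I,M]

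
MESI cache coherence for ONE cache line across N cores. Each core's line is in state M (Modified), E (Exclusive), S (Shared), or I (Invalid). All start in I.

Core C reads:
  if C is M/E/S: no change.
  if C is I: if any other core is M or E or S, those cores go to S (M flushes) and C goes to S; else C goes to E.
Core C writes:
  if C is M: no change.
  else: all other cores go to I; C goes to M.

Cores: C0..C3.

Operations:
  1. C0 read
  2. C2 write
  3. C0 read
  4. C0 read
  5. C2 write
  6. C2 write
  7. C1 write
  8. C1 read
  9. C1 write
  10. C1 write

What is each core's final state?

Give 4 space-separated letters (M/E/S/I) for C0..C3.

Op 1: C0 read [C0 read from I: no other sharers -> C0=E (exclusive)] -> [E,I,I,I]
Op 2: C2 write [C2 write: invalidate ['C0=E'] -> C2=M] -> [I,I,M,I]
Op 3: C0 read [C0 read from I: others=['C2=M'] -> C0=S, others downsized to S] -> [S,I,S,I]
Op 4: C0 read [C0 read: already in S, no change] -> [S,I,S,I]
Op 5: C2 write [C2 write: invalidate ['C0=S'] -> C2=M] -> [I,I,M,I]
Op 6: C2 write [C2 write: already M (modified), no change] -> [I,I,M,I]
Op 7: C1 write [C1 write: invalidate ['C2=M'] -> C1=M] -> [I,M,I,I]
Op 8: C1 read [C1 read: already in M, no change] -> [I,M,I,I]
Op 9: C1 write [C1 write: already M (modified), no change] -> [I,M,I,I]
Op 10: C1 write [C1 write: already M (modified), no change] -> [I,M,I,I]

Answer: I M I I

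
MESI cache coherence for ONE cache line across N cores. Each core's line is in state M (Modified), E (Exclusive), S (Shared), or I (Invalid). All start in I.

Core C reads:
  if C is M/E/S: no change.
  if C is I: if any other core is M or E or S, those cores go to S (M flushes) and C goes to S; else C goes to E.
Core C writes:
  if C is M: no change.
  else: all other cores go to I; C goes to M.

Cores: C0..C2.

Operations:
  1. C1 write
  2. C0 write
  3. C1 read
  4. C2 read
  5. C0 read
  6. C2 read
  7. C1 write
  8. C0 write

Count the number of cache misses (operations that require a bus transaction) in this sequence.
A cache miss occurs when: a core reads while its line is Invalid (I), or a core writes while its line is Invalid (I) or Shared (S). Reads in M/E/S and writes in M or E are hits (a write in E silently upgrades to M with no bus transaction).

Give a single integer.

Answer: 6

Derivation:
Op 1: C1 write [C1 write: invalidate none -> C1=M] -> [I,M,I] [MISS #1: write from I]
Op 2: C0 write [C0 write: invalidate ['C1=M'] -> C0=M] -> [M,I,I] [MISS #2: write from I]
Op 3: C1 read [C1 read from I: others=['C0=M'] -> C1=S, others downsized to S] -> [S,S,I] [MISS #3: read from I]
Op 4: C2 read [C2 read from I: others=['C0=S', 'C1=S'] -> C2=S, others downsized to S] -> [S,S,S] [MISS #4: read from I]
Op 5: C0 read [C0 read: already in S, no change] -> [S,S,S] [hit: read from S]
Op 6: C2 read [C2 read: already in S, no change] -> [S,S,S] [hit: read from S]
Op 7: C1 write [C1 write: invalidate ['C0=S', 'C2=S'] -> C1=M] -> [I,M,I] [MISS #5: write from S]
Op 8: C0 write [C0 write: invalidate ['C1=M'] -> C0=M] -> [M,I,I] [MISS #6: write from I]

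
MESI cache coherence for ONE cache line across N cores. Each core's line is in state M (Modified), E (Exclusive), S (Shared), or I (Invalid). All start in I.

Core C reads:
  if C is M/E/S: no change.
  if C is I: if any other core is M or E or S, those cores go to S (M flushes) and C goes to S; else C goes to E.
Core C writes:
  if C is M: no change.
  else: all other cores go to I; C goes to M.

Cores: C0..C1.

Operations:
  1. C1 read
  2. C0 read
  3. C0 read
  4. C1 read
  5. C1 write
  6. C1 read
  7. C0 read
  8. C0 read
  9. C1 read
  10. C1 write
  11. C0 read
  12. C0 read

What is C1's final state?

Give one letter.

Op 1: C1 read [C1 read from I: no other sharers -> C1=E (exclusive)] -> [I,E]
Op 2: C0 read [C0 read from I: others=['C1=E'] -> C0=S, others downsized to S] -> [S,S]
Op 3: C0 read [C0 read: already in S, no change] -> [S,S]
Op 4: C1 read [C1 read: already in S, no change] -> [S,S]
Op 5: C1 write [C1 write: invalidate ['C0=S'] -> C1=M] -> [I,M]
Op 6: C1 read [C1 read: already in M, no change] -> [I,M]
Op 7: C0 read [C0 read from I: others=['C1=M'] -> C0=S, others downsized to S] -> [S,S]
Op 8: C0 read [C0 read: already in S, no change] -> [S,S]
Op 9: C1 read [C1 read: already in S, no change] -> [S,S]
Op 10: C1 write [C1 write: invalidate ['C0=S'] -> C1=M] -> [I,M]
Op 11: C0 read [C0 read from I: others=['C1=M'] -> C0=S, others downsized to S] -> [S,S]
Op 12: C0 read [C0 read: already in S, no change] -> [S,S]

Answer: S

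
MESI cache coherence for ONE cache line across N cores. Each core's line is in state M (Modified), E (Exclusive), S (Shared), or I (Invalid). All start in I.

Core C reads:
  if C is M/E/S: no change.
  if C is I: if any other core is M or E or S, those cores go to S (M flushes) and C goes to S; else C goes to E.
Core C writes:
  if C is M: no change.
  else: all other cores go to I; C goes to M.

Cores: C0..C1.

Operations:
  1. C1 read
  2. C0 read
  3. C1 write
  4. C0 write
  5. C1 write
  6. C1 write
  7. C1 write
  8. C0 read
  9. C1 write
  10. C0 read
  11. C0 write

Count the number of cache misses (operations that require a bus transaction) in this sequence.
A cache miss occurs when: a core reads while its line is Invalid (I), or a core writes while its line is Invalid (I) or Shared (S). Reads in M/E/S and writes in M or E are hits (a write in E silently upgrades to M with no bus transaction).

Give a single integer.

Answer: 9

Derivation:
Op 1: C1 read [C1 read from I: no other sharers -> C1=E (exclusive)] -> [I,E] [MISS #1: read from I]
Op 2: C0 read [C0 read from I: others=['C1=E'] -> C0=S, others downsized to S] -> [S,S] [MISS #2: read from I]
Op 3: C1 write [C1 write: invalidate ['C0=S'] -> C1=M] -> [I,M] [MISS #3: write from S]
Op 4: C0 write [C0 write: invalidate ['C1=M'] -> C0=M] -> [M,I] [MISS #4: write from I]
Op 5: C1 write [C1 write: invalidate ['C0=M'] -> C1=M] -> [I,M] [MISS #5: write from I]
Op 6: C1 write [C1 write: already M (modified), no change] -> [I,M] [hit: write from M]
Op 7: C1 write [C1 write: already M (modified), no change] -> [I,M] [hit: write from M]
Op 8: C0 read [C0 read from I: others=['C1=M'] -> C0=S, others downsized to S] -> [S,S] [MISS #6: read from I]
Op 9: C1 write [C1 write: invalidate ['C0=S'] -> C1=M] -> [I,M] [MISS #7: write from S]
Op 10: C0 read [C0 read from I: others=['C1=M'] -> C0=S, others downsized to S] -> [S,S] [MISS #8: read from I]
Op 11: C0 write [C0 write: invalidate ['C1=S'] -> C0=M] -> [M,I] [MISS #9: write from S]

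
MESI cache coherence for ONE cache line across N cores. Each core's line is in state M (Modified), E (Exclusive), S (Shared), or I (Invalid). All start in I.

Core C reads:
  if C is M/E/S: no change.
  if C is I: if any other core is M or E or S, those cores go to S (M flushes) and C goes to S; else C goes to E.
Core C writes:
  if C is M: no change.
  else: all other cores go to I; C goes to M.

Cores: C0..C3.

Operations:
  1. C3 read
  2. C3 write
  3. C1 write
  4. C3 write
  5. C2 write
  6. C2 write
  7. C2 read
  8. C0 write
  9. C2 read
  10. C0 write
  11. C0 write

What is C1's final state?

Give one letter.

Op 1: C3 read [C3 read from I: no other sharers -> C3=E (exclusive)] -> [I,I,I,E]
Op 2: C3 write [C3 write: invalidate none -> C3=M] -> [I,I,I,M]
Op 3: C1 write [C1 write: invalidate ['C3=M'] -> C1=M] -> [I,M,I,I]
Op 4: C3 write [C3 write: invalidate ['C1=M'] -> C3=M] -> [I,I,I,M]
Op 5: C2 write [C2 write: invalidate ['C3=M'] -> C2=M] -> [I,I,M,I]
Op 6: C2 write [C2 write: already M (modified), no change] -> [I,I,M,I]
Op 7: C2 read [C2 read: already in M, no change] -> [I,I,M,I]
Op 8: C0 write [C0 write: invalidate ['C2=M'] -> C0=M] -> [M,I,I,I]
Op 9: C2 read [C2 read from I: others=['C0=M'] -> C2=S, others downsized to S] -> [S,I,S,I]
Op 10: C0 write [C0 write: invalidate ['C2=S'] -> C0=M] -> [M,I,I,I]
Op 11: C0 write [C0 write: already M (modified), no change] -> [M,I,I,I]

Answer: I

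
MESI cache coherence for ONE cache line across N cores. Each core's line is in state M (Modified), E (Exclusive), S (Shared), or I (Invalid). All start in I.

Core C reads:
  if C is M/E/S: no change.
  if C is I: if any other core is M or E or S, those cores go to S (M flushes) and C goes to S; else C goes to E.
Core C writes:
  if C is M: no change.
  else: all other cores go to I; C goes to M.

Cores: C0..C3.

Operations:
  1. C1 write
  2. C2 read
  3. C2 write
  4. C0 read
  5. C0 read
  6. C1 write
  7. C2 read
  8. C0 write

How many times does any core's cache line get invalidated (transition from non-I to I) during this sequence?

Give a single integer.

Op 1: C1 write [C1 write: invalidate none -> C1=M] -> [I,M,I,I] (invalidations this op: 0; running total: 0)
Op 2: C2 read [C2 read from I: others=['C1=M'] -> C2=S, others downsized to S] -> [I,S,S,I] (invalidations this op: 0; running total: 0)
Op 3: C2 write [C2 write: invalidate ['C1=S'] -> C2=M] -> [I,I,M,I] (invalidations this op: 1; running total: 1)
Op 4: C0 read [C0 read from I: others=['C2=M'] -> C0=S, others downsized to S] -> [S,I,S,I] (invalidations this op: 0; running total: 1)
Op 5: C0 read [C0 read: already in S, no change] -> [S,I,S,I] (invalidations this op: 0; running total: 1)
Op 6: C1 write [C1 write: invalidate ['C0=S', 'C2=S'] -> C1=M] -> [I,M,I,I] (invalidations this op: 2; running total: 3)
Op 7: C2 read [C2 read from I: others=['C1=M'] -> C2=S, others downsized to S] -> [I,S,S,I] (invalidations this op: 0; running total: 3)
Op 8: C0 write [C0 write: invalidate ['C1=S', 'C2=S'] -> C0=M] -> [M,I,I,I] (invalidations this op: 2; running total: 5)

Answer: 5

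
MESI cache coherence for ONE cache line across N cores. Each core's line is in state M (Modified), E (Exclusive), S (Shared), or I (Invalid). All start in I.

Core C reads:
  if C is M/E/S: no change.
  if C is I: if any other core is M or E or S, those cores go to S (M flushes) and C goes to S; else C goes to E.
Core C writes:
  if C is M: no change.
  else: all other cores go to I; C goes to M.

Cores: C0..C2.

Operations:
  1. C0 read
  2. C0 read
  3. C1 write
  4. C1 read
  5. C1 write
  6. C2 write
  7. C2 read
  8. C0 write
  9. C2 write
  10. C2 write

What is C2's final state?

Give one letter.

Answer: M

Derivation:
Op 1: C0 read [C0 read from I: no other sharers -> C0=E (exclusive)] -> [E,I,I]
Op 2: C0 read [C0 read: already in E, no change] -> [E,I,I]
Op 3: C1 write [C1 write: invalidate ['C0=E'] -> C1=M] -> [I,M,I]
Op 4: C1 read [C1 read: already in M, no change] -> [I,M,I]
Op 5: C1 write [C1 write: already M (modified), no change] -> [I,M,I]
Op 6: C2 write [C2 write: invalidate ['C1=M'] -> C2=M] -> [I,I,M]
Op 7: C2 read [C2 read: already in M, no change] -> [I,I,M]
Op 8: C0 write [C0 write: invalidate ['C2=M'] -> C0=M] -> [M,I,I]
Op 9: C2 write [C2 write: invalidate ['C0=M'] -> C2=M] -> [I,I,M]
Op 10: C2 write [C2 write: already M (modified), no change] -> [I,I,M]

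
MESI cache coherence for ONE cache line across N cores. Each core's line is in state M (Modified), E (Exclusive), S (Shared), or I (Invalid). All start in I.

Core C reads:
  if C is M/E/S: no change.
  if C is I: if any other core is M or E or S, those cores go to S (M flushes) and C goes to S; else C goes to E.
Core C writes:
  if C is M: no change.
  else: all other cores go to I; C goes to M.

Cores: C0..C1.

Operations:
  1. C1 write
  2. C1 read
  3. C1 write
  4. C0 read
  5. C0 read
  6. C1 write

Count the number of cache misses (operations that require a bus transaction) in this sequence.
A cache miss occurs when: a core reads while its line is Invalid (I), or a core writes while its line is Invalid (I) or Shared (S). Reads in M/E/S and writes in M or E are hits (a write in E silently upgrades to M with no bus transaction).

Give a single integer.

Answer: 3

Derivation:
Op 1: C1 write [C1 write: invalidate none -> C1=M] -> [I,M] [MISS #1: write from I]
Op 2: C1 read [C1 read: already in M, no change] -> [I,M] [hit: read from M]
Op 3: C1 write [C1 write: already M (modified), no change] -> [I,M] [hit: write from M]
Op 4: C0 read [C0 read from I: others=['C1=M'] -> C0=S, others downsized to S] -> [S,S] [MISS #2: read from I]
Op 5: C0 read [C0 read: already in S, no change] -> [S,S] [hit: read from S]
Op 6: C1 write [C1 write: invalidate ['C0=S'] -> C1=M] -> [I,M] [MISS #3: write from S]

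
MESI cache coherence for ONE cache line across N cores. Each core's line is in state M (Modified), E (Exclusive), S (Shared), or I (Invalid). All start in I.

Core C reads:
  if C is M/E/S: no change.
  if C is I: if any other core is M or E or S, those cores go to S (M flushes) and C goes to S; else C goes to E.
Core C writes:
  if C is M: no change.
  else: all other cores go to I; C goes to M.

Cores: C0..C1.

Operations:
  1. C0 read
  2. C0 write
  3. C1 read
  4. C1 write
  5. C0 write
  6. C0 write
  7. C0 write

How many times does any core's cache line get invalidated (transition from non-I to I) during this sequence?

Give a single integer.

Answer: 2

Derivation:
Op 1: C0 read [C0 read from I: no other sharers -> C0=E (exclusive)] -> [E,I] (invalidations this op: 0; running total: 0)
Op 2: C0 write [C0 write: invalidate none -> C0=M] -> [M,I] (invalidations this op: 0; running total: 0)
Op 3: C1 read [C1 read from I: others=['C0=M'] -> C1=S, others downsized to S] -> [S,S] (invalidations this op: 0; running total: 0)
Op 4: C1 write [C1 write: invalidate ['C0=S'] -> C1=M] -> [I,M] (invalidations this op: 1; running total: 1)
Op 5: C0 write [C0 write: invalidate ['C1=M'] -> C0=M] -> [M,I] (invalidations this op: 1; running total: 2)
Op 6: C0 write [C0 write: already M (modified), no change] -> [M,I] (invalidations this op: 0; running total: 2)
Op 7: C0 write [C0 write: already M (modified), no change] -> [M,I] (invalidations this op: 0; running total: 2)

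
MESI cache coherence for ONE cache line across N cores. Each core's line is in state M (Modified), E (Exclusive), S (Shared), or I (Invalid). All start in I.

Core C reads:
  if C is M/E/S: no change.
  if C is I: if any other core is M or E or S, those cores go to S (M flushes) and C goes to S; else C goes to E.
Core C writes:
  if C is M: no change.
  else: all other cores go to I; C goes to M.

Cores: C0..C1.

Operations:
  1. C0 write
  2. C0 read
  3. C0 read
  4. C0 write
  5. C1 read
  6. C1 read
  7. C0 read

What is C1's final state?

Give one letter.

Op 1: C0 write [C0 write: invalidate none -> C0=M] -> [M,I]
Op 2: C0 read [C0 read: already in M, no change] -> [M,I]
Op 3: C0 read [C0 read: already in M, no change] -> [M,I]
Op 4: C0 write [C0 write: already M (modified), no change] -> [M,I]
Op 5: C1 read [C1 read from I: others=['C0=M'] -> C1=S, others downsized to S] -> [S,S]
Op 6: C1 read [C1 read: already in S, no change] -> [S,S]
Op 7: C0 read [C0 read: already in S, no change] -> [S,S]

Answer: S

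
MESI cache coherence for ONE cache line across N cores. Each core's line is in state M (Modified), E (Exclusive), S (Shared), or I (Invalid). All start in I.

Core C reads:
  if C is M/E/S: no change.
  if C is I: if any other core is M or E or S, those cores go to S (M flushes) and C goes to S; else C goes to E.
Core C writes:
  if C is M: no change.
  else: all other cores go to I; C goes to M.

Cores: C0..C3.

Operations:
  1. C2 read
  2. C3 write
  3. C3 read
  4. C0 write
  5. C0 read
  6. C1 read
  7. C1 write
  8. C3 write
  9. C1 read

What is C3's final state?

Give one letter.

Answer: S

Derivation:
Op 1: C2 read [C2 read from I: no other sharers -> C2=E (exclusive)] -> [I,I,E,I]
Op 2: C3 write [C3 write: invalidate ['C2=E'] -> C3=M] -> [I,I,I,M]
Op 3: C3 read [C3 read: already in M, no change] -> [I,I,I,M]
Op 4: C0 write [C0 write: invalidate ['C3=M'] -> C0=M] -> [M,I,I,I]
Op 5: C0 read [C0 read: already in M, no change] -> [M,I,I,I]
Op 6: C1 read [C1 read from I: others=['C0=M'] -> C1=S, others downsized to S] -> [S,S,I,I]
Op 7: C1 write [C1 write: invalidate ['C0=S'] -> C1=M] -> [I,M,I,I]
Op 8: C3 write [C3 write: invalidate ['C1=M'] -> C3=M] -> [I,I,I,M]
Op 9: C1 read [C1 read from I: others=['C3=M'] -> C1=S, others downsized to S] -> [I,S,I,S]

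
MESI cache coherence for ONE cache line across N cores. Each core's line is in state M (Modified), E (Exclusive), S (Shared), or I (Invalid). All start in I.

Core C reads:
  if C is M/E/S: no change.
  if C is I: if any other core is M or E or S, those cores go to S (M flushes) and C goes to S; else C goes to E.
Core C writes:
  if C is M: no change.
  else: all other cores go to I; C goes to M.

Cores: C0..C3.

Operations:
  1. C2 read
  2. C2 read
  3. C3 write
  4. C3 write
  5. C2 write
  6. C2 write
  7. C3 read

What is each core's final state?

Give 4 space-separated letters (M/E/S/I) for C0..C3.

Op 1: C2 read [C2 read from I: no other sharers -> C2=E (exclusive)] -> [I,I,E,I]
Op 2: C2 read [C2 read: already in E, no change] -> [I,I,E,I]
Op 3: C3 write [C3 write: invalidate ['C2=E'] -> C3=M] -> [I,I,I,M]
Op 4: C3 write [C3 write: already M (modified), no change] -> [I,I,I,M]
Op 5: C2 write [C2 write: invalidate ['C3=M'] -> C2=M] -> [I,I,M,I]
Op 6: C2 write [C2 write: already M (modified), no change] -> [I,I,M,I]
Op 7: C3 read [C3 read from I: others=['C2=M'] -> C3=S, others downsized to S] -> [I,I,S,S]

Answer: I I S S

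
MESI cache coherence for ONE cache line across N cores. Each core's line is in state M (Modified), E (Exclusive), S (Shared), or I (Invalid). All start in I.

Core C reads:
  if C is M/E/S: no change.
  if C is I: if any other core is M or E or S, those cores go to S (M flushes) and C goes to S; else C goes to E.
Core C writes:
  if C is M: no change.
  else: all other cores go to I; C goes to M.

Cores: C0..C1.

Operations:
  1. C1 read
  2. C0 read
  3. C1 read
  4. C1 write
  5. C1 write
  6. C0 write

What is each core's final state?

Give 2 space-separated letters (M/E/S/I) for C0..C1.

Op 1: C1 read [C1 read from I: no other sharers -> C1=E (exclusive)] -> [I,E]
Op 2: C0 read [C0 read from I: others=['C1=E'] -> C0=S, others downsized to S] -> [S,S]
Op 3: C1 read [C1 read: already in S, no change] -> [S,S]
Op 4: C1 write [C1 write: invalidate ['C0=S'] -> C1=M] -> [I,M]
Op 5: C1 write [C1 write: already M (modified), no change] -> [I,M]
Op 6: C0 write [C0 write: invalidate ['C1=M'] -> C0=M] -> [M,I]

Answer: M I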